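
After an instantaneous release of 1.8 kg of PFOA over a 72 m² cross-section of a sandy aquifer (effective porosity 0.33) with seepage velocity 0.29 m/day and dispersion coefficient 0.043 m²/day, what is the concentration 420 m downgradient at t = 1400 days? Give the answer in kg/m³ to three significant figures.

0.00122 kg/m³

For an instantaneous plane source, C(x,t) = M/(n_e·A·√(4πDt)) · exp(−(x−vt)²/(4Dt)), with n_e·A the pore (flow) area.
Plume center vt = 0.29 × 1400 = 406 m, so the well at 420 m is 14 m downgradient of the peak.
√(4πDt) = 27.50 m, giving peak height M/(n_e·A·√(4πDt)) = 1.8/(0.33 × 72 × 27.50) = 0.002755 kg/m³.
(x−vt)²/(4Dt) = (14)²/(4 × 0.043 × 1400) = 0.8140; exp(−0.8140) = 0.4431.
C = 0.002755 × 0.4431 = 0.00122 kg/m³.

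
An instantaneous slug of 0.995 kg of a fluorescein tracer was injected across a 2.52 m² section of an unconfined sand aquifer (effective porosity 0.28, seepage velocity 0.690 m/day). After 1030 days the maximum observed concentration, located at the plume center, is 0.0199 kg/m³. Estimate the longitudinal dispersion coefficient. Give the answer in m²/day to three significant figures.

0.388 m²/day

At the plume center C_max = M/(n_e·A·√(4πDt)), so D = M²/(4πt·(n_e·A·C_max)²).
n_e·A·C_max = 0.28 × 2.52 × 0.0199 = 0.01404 kg/m.
D = 0.995²/(4π × 1030 × 0.01404²) = 0.388 m²/day.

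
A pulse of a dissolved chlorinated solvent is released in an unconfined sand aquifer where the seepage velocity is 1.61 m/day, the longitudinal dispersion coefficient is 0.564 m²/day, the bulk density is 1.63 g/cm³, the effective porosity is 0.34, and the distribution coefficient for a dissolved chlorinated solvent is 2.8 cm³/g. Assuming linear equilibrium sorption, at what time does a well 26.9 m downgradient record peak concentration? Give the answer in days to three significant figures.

Retardation factor R = 1 + ρ_b·K_d/n = 1 + 1.63 × 2.8/0.34 = 14.42.
Sorption retards both mechanisms: v_R = v/R = 0.1117 m/day, D_R = D/R = 0.03911 m²/day.
Peak time from v_R²t² + 2D_R t − x² = 0: t = (√(D_R² + v_R²x²) − D_R)/v_R².
√(D_R² + v_R²x²) = √(0.03911² + 0.1117² × 26.9²) = 3.005; v_R² = 0.01248.
t = (3.005 − 0.03911)/0.01248 = 238 days.

238 days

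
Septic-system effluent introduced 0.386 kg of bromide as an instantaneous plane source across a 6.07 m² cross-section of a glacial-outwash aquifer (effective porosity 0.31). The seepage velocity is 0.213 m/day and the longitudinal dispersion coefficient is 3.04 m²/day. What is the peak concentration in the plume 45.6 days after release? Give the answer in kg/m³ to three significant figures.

The peak of an instantaneous 1D plume sits at x = vt; there the Gaussian factor is 1 and C_max = M/(n_e·A·√(4πDt)), where n_e·A is the pore area the mass is dissolved in.
√(4πDt) = √(4π × 3.04 × 45.6) = 41.74 m, so C_max = 0.386/(0.31 × 6.07 × 41.74) = 0.00491 kg/m³.

0.00491 kg/m³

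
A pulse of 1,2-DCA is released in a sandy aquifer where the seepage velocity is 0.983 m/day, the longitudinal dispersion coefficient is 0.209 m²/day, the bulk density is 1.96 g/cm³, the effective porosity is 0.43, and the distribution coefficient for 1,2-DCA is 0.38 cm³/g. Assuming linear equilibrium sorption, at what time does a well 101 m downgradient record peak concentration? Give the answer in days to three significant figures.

Retardation factor R = 1 + ρ_b·K_d/n = 1 + 1.96 × 0.38/0.43 = 2.732.
Sorption retards both mechanisms: v_R = v/R = 0.3598 m/day, D_R = D/R = 0.07650 m²/day.
Peak time from v_R²t² + 2D_R t − x² = 0: t = (√(D_R² + v_R²x²) − D_R)/v_R².
√(D_R² + v_R²x²) = √(0.07650² + 0.3598² × 101²) = 36.34; v_R² = 0.1295.
t = (36.34 − 0.07650)/0.1295 = 280 days.

280 days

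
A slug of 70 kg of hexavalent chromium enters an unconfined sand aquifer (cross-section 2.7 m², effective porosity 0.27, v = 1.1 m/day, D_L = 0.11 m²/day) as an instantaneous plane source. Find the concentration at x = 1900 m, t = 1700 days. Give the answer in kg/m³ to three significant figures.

For an instantaneous plane source, C(x,t) = M/(n_e·A·√(4πDt)) · exp(−(x−vt)²/(4Dt)), with n_e·A the pore (flow) area.
Plume center vt = 1.1 × 1700 = 1870 m, so the well at 1900 m is 30 m downgradient of the peak.
√(4πDt) = 48.48 m, giving peak height M/(n_e·A·√(4πDt)) = 70/(0.27 × 2.7 × 48.48) = 1.981 kg/m³.
(x−vt)²/(4Dt) = (30)²/(4 × 0.11 × 1700) = 1.203; exp(−1.203) = 0.3003.
C = 1.981 × 0.3003 = 0.595 kg/m³.

0.595 kg/m³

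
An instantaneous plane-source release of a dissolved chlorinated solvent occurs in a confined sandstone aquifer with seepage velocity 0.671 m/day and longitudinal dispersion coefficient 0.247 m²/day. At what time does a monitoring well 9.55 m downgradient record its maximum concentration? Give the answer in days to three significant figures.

13.7 days

For the 1D instantaneous-source solution, setting ∂C/∂t = 0 at fixed x gives v²t² + 2Dt − x² = 0, so t = (√(D² + v²x²) − D)/v².
√(D² + v²x²) = √(0.247² + 0.671² × 9.55²) = 6.413; v² = 0.450241.
t = (6.413 − 0.247)/0.450241 = 13.7 days (vs. the pure-advection estimate x/v = 14.2 d).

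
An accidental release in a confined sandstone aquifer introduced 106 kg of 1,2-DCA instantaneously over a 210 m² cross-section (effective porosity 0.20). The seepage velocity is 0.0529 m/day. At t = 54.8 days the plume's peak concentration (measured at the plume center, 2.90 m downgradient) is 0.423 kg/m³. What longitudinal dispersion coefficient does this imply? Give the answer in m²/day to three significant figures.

0.0517 m²/day

At the plume center C_max = M/(n_e·A·√(4πDt)), so D = M²/(4πt·(n_e·A·C_max)²).
n_e·A·C_max = 0.20 × 210 × 0.423 = 17.77 kg/m.
D = 106²/(4π × 54.8 × 17.77²) = 0.0517 m²/day.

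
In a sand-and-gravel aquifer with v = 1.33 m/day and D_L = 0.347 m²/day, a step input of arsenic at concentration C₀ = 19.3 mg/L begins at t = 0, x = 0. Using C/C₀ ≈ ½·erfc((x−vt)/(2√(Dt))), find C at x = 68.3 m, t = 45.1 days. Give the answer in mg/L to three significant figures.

1.32 mg/L

For a continuous step input, C/C₀ ≈ ½·erfc((x−vt)/(2√(Dt))).
vt = 1.33 × 45.1 = 59.983 m and 2√(Dt) = 2√(0.347 × 45.1) = 7.912 m.
Argument (x−vt)/(2√(Dt)) = (68.3 − 59.983)/7.912 = 1.051; ½·erfc(1.051) = 0.06859.
C = 19.3 × 0.06859 = 1.32 mg/L.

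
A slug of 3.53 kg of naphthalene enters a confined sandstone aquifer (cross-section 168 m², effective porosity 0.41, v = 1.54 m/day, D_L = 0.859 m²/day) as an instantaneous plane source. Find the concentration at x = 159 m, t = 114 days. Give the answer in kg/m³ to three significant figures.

For an instantaneous plane source, C(x,t) = M/(n_e·A·√(4πDt)) · exp(−(x−vt)²/(4Dt)), with n_e·A the pore (flow) area.
Plume center vt = 1.54 × 114 = 175.56 m, so the well at 159 m is 16.56 m upgradient of the peak.
√(4πDt) = 35.08 m, giving peak height M/(n_e·A·√(4πDt)) = 3.53/(0.41 × 168 × 35.08) = 0.001461 kg/m³.
(x−vt)²/(4Dt) = (-16.56)²/(4 × 0.859 × 114) = 0.7001; exp(−0.7001) = 0.4965.
C = 0.001461 × 0.4965 = 0.000725 kg/m³.

0.000725 kg/m³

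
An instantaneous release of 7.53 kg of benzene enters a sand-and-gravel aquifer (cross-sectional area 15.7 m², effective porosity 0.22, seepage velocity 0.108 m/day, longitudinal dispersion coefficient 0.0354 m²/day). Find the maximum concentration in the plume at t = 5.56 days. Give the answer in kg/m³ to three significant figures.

The peak of an instantaneous 1D plume sits at x = vt; there the Gaussian factor is 1 and C_max = M/(n_e·A·√(4πDt)), where n_e·A is the pore area the mass is dissolved in.
√(4πDt) = √(4π × 0.0354 × 5.56) = 1.573 m, so C_max = 7.53/(0.22 × 15.7 × 1.573) = 1.39 kg/m³.

1.39 kg/m³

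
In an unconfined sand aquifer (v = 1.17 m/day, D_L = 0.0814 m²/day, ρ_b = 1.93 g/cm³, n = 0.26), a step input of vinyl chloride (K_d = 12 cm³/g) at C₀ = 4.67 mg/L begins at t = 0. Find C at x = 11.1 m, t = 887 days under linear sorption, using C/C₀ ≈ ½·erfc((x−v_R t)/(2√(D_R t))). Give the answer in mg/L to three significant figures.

Retardation factor R = 1 + ρ_b·K_d/n = 1 + 1.93 × 12/0.26 = 90.08.
Sorption retards both mechanisms: v_R = v/R = 0.01299 m/day, D_R = D/R = 0.0009036 m²/day.
v_R·t = 0.01299 × 887 = 11.52213 m; 2√(D_R t) = 1.791 m; argument = (11.1 − 11.52213)/1.791 = -0.2357.
C = C₀ × ½·erfc(-0.2357) = 4.67 × 0.6306 = 2.94 mg/L.

2.94 mg/L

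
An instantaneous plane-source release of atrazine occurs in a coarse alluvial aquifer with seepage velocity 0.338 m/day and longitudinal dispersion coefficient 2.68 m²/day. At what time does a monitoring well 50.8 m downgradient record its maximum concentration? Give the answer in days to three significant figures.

129 days

For the 1D instantaneous-source solution, setting ∂C/∂t = 0 at fixed x gives v²t² + 2Dt − x² = 0, so t = (√(D² + v²x²) − D)/v².
√(D² + v²x²) = √(2.68² + 0.338² × 50.8²) = 17.38; v² = 0.114244.
t = (17.38 − 2.68)/0.114244 = 129 days (vs. the pure-advection estimate x/v = 150 d).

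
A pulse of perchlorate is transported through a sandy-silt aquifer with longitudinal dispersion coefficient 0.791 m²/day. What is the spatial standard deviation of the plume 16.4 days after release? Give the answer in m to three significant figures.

5.09 m

Dispersive spreading gives a Gaussian with σ² = 2Dt; advection only shifts the center.
σ = √(2 × 0.791 × 16.4) = 5.09 m.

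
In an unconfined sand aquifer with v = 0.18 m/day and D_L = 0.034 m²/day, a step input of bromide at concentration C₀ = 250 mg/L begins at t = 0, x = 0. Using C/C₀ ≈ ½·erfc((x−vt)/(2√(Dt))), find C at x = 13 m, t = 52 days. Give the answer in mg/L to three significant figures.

6.61 mg/L

For a continuous step input, C/C₀ ≈ ½·erfc((x−vt)/(2√(Dt))).
vt = 0.18 × 52 = 9.36 m and 2√(Dt) = 2√(0.034 × 52) = 2.659 m.
Argument (x−vt)/(2√(Dt)) = (13 − 9.36)/2.659 = 1.369; ½·erfc(1.369) = 0.02643.
C = 250 × 0.02643 = 6.61 mg/L.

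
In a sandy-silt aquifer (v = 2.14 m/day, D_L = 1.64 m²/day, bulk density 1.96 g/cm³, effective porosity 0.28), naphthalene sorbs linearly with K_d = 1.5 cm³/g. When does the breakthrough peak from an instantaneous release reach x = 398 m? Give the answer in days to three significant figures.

2130 days

Retardation factor R = 1 + ρ_b·K_d/n = 1 + 1.96 × 1.5/0.28 = 11.50.
Sorption retards both mechanisms: v_R = v/R = 0.1861 m/day, D_R = D/R = 0.1426 m²/day.
Peak time from v_R²t² + 2D_R t − x² = 0: t = (√(D_R² + v_R²x²) − D_R)/v_R².
√(D_R² + v_R²x²) = √(0.1426² + 0.1861² × 398²) = 74.07; v_R² = 0.03463.
t = (74.07 − 0.1426)/0.03463 = 2130 days.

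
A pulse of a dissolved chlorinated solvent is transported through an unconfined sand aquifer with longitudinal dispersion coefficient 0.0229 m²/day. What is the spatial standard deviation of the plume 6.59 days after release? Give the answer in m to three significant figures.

Dispersive spreading gives a Gaussian with σ² = 2Dt; advection only shifts the center.
σ = √(2 × 0.0229 × 6.59) = 0.549 m.

0.549 m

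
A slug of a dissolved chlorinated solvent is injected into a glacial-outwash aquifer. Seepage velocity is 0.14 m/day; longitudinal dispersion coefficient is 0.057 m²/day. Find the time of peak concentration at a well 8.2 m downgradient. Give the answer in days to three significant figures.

55.7 days

For the 1D instantaneous-source solution, setting ∂C/∂t = 0 at fixed x gives v²t² + 2Dt − x² = 0, so t = (√(D² + v²x²) − D)/v².
√(D² + v²x²) = √(0.057² + 0.14² × 8.2²) = 1.149; v² = 0.0196.
t = (1.149 − 0.057)/0.0196 = 55.7 days (vs. the pure-advection estimate x/v = 58.6 d).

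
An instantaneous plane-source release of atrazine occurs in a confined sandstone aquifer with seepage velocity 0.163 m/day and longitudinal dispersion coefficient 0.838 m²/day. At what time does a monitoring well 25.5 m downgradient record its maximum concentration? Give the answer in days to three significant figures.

128 days

For the 1D instantaneous-source solution, setting ∂C/∂t = 0 at fixed x gives v²t² + 2Dt − x² = 0, so t = (√(D² + v²x²) − D)/v².
√(D² + v²x²) = √(0.838² + 0.163² × 25.5²) = 4.240; v² = 0.026569.
t = (4.240 − 0.838)/0.026569 = 128 days (vs. the pure-advection estimate x/v = 156 d).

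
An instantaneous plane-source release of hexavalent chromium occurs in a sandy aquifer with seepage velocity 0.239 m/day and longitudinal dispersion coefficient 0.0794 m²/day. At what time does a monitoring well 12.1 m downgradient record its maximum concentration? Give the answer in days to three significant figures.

For the 1D instantaneous-source solution, setting ∂C/∂t = 0 at fixed x gives v²t² + 2Dt − x² = 0, so t = (√(D² + v²x²) − D)/v².
√(D² + v²x²) = √(0.0794² + 0.239² × 12.1²) = 2.893; v² = 0.057121.
t = (2.893 − 0.0794)/0.057121 = 49.3 days (vs. the pure-advection estimate x/v = 50.6 d).

49.3 days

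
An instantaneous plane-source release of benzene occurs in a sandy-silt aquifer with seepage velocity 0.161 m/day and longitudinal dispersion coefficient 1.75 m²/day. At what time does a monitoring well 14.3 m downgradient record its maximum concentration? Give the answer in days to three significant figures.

For the 1D instantaneous-source solution, setting ∂C/∂t = 0 at fixed x gives v²t² + 2Dt − x² = 0, so t = (√(D² + v²x²) − D)/v².
√(D² + v²x²) = √(1.75² + 0.161² × 14.3²) = 2.892; v² = 0.025921.
t = (2.892 − 1.75)/0.025921 = 44.1 days (vs. the pure-advection estimate x/v = 88.8 d).

44.1 days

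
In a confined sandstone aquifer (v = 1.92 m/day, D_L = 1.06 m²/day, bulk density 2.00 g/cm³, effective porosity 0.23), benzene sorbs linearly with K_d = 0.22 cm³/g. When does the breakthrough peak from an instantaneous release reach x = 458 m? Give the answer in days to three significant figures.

Retardation factor R = 1 + ρ_b·K_d/n = 1 + 2.00 × 0.22/0.23 = 2.913.
Sorption retards both mechanisms: v_R = v/R = 0.6591 m/day, D_R = D/R = 0.3639 m²/day.
Peak time from v_R²t² + 2D_R t − x² = 0: t = (√(D_R² + v_R²x²) − D_R)/v_R².
√(D_R² + v_R²x²) = √(0.3639² + 0.6591² × 458²) = 301.9; v_R² = 0.4344.
t = (301.9 − 0.3639)/0.4344 = 694 days.

694 days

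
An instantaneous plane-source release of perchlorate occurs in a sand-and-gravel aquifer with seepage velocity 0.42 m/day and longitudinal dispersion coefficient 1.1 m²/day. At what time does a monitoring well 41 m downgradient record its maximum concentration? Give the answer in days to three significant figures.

91.6 days

For the 1D instantaneous-source solution, setting ∂C/∂t = 0 at fixed x gives v²t² + 2Dt − x² = 0, so t = (√(D² + v²x²) − D)/v².
√(D² + v²x²) = √(1.1² + 0.42² × 41²) = 17.26; v² = 0.1764.
t = (17.26 − 1.1)/0.1764 = 91.6 days (vs. the pure-advection estimate x/v = 97.6 d).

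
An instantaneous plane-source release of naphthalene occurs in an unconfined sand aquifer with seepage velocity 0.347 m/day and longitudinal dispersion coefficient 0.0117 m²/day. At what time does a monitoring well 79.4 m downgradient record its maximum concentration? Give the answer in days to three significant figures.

229 days

For the 1D instantaneous-source solution, setting ∂C/∂t = 0 at fixed x gives v²t² + 2Dt − x² = 0, so t = (√(D² + v²x²) − D)/v².
√(D² + v²x²) = √(0.0117² + 0.347² × 79.4²) = 27.55; v² = 0.120409.
t = (27.55 − 0.0117)/0.120409 = 229 days (vs. the pure-advection estimate x/v = 229 d).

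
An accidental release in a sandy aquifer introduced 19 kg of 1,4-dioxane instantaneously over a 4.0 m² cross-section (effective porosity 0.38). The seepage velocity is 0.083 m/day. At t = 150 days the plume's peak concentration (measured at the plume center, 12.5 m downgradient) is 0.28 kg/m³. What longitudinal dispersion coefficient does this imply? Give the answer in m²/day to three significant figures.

1.06 m²/day

At the plume center C_max = M/(n_e·A·√(4πDt)), so D = M²/(4πt·(n_e·A·C_max)²).
n_e·A·C_max = 0.38 × 4.0 × 0.28 = 0.4256 kg/m.
D = 19²/(4π × 150 × 0.4256²) = 1.06 m²/day.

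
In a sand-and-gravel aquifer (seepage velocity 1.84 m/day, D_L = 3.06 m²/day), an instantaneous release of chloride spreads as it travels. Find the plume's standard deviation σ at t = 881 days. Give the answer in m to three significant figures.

Dispersive spreading gives a Gaussian with σ² = 2Dt; advection only shifts the center.
σ = √(2 × 3.06 × 881) = 73.4 m.

73.4 m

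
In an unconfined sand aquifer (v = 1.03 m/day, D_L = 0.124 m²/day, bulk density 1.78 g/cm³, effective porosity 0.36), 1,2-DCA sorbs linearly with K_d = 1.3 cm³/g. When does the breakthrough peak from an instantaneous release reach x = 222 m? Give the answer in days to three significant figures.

Retardation factor R = 1 + ρ_b·K_d/n = 1 + 1.78 × 1.3/0.36 = 7.428.
Sorption retards both mechanisms: v_R = v/R = 0.1387 m/day, D_R = D/R = 0.01669 m²/day.
Peak time from v_R²t² + 2D_R t − x² = 0: t = (√(D_R² + v_R²x²) − D_R)/v_R².
√(D_R² + v_R²x²) = √(0.01669² + 0.1387² × 222²) = 30.79; v_R² = 0.01924.
t = (30.79 − 0.01669)/0.01924 = 1600 days.

1600 days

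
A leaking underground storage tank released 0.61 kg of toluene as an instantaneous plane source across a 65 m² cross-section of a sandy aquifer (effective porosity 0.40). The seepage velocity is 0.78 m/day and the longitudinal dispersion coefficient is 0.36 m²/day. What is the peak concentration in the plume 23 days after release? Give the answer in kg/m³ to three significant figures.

The peak of an instantaneous 1D plume sits at x = vt; there the Gaussian factor is 1 and C_max = M/(n_e·A·√(4πDt)), where n_e·A is the pore area the mass is dissolved in.
√(4πDt) = √(4π × 0.36 × 23) = 10.20 m, so C_max = 0.61/(0.40 × 65 × 10.20) = 0.00230 kg/m³.

0.00230 kg/m³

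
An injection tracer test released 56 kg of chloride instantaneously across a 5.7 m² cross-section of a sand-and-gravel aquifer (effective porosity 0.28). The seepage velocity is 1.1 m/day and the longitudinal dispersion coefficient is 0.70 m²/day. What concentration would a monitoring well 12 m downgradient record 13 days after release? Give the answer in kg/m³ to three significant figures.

2.84 kg/m³

For an instantaneous plane source, C(x,t) = M/(n_e·A·√(4πDt)) · exp(−(x−vt)²/(4Dt)), with n_e·A the pore (flow) area.
Plume center vt = 1.1 × 13 = 14.3 m, so the well at 12 m is 2.3 m upgradient of the peak.
√(4πDt) = 10.69 m, giving peak height M/(n_e·A·√(4πDt)) = 56/(0.28 × 5.7 × 10.69) = 3.282 kg/m³.
(x−vt)²/(4Dt) = (-2.3)²/(4 × 0.70 × 13) = 0.1453; exp(−0.1453) = 0.8648.
C = 3.282 × 0.8648 = 2.84 kg/m³.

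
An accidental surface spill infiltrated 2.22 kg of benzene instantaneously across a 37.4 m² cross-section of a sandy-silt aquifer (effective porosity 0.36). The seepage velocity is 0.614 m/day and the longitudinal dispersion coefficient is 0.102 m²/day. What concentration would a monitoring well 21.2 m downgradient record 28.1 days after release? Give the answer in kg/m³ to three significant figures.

0.00706 kg/m³

For an instantaneous plane source, C(x,t) = M/(n_e·A·√(4πDt)) · exp(−(x−vt)²/(4Dt)), with n_e·A the pore (flow) area.
Plume center vt = 0.614 × 28.1 = 17.2534 m, so the well at 21.2 m is 3.9466 m downgradient of the peak.
√(4πDt) = 6.001 m, giving peak height M/(n_e·A·√(4πDt)) = 2.22/(0.36 × 37.4 × 6.001) = 0.02748 kg/m³.
(x−vt)²/(4Dt) = (3.9466)²/(4 × 0.102 × 28.1) = 1.359; exp(−1.359) = 0.2569.
C = 0.02748 × 0.2569 = 0.00706 kg/m³.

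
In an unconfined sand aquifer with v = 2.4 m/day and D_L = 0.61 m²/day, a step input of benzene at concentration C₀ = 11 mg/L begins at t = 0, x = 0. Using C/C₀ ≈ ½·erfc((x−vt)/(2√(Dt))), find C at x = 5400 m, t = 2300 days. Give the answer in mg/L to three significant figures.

10.9 mg/L

For a continuous step input, C/C₀ ≈ ½·erfc((x−vt)/(2√(Dt))).
vt = 2.4 × 2300 = 5520 m and 2√(Dt) = 2√(0.61 × 2300) = 74.91 m.
Argument (x−vt)/(2√(Dt)) = (5400 − 5520)/74.91 = -1.602; ½·erfc(-1.602) = 0.9883.
C = 11 × 0.9883 = 10.9 mg/L.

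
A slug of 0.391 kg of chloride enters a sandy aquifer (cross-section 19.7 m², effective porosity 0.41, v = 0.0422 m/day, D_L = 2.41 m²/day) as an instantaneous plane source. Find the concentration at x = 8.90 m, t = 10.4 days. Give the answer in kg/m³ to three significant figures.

For an instantaneous plane source, C(x,t) = M/(n_e·A·√(4πDt)) · exp(−(x−vt)²/(4Dt)), with n_e·A the pore (flow) area.
Plume center vt = 0.0422 × 10.4 = 0.43888 m, so the well at 8.90 m is 8.46112 m downgradient of the peak.
√(4πDt) = 17.75 m, giving peak height M/(n_e·A·√(4πDt)) = 0.391/(0.41 × 19.7 × 17.75) = 0.002727 kg/m³.
(x−vt)²/(4Dt) = (8.46112)²/(4 × 2.41 × 10.4) = 0.7141; exp(−0.7141) = 0.4896.
C = 0.002727 × 0.4896 = 0.00134 kg/m³.

0.00134 kg/m³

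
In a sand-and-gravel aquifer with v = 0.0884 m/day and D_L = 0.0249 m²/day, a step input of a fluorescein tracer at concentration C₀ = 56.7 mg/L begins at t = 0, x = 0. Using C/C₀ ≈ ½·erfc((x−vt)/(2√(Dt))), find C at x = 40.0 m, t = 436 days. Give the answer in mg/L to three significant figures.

21.4 mg/L

For a continuous step input, C/C₀ ≈ ½·erfc((x−vt)/(2√(Dt))).
vt = 0.0884 × 436 = 38.5424 m and 2√(Dt) = 2√(0.0249 × 436) = 6.590 m.
Argument (x−vt)/(2√(Dt)) = (40.0 − 38.5424)/6.590 = 0.2212; ½·erfc(0.2212) = 0.3772.
C = 56.7 × 0.3772 = 21.4 mg/L.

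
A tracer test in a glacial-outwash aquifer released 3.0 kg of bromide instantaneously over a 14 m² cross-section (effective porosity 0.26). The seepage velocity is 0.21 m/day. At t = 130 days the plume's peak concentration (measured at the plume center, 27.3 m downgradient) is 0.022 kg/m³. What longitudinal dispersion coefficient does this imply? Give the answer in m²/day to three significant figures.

0.859 m²/day

At the plume center C_max = M/(n_e·A·√(4πDt)), so D = M²/(4πt·(n_e·A·C_max)²).
n_e·A·C_max = 0.26 × 14 × 0.022 = 0.08008 kg/m.
D = 3.0²/(4π × 130 × 0.08008²) = 0.859 m²/day.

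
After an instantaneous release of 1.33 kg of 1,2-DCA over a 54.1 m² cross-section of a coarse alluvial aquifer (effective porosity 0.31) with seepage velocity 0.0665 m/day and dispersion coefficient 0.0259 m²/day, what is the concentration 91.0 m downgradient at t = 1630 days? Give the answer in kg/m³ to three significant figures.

0.000574 kg/m³

For an instantaneous plane source, C(x,t) = M/(n_e·A·√(4πDt)) · exp(−(x−vt)²/(4Dt)), with n_e·A the pore (flow) area.
Plume center vt = 0.0665 × 1630 = 108.395 m, so the well at 91.0 m is 17.395 m upgradient of the peak.
√(4πDt) = 23.03 m, giving peak height M/(n_e·A·√(4πDt)) = 1.33/(0.31 × 54.1 × 23.03) = 0.003443 kg/m³.
(x−vt)²/(4Dt) = (-17.395)²/(4 × 0.0259 × 1630) = 1.792; exp(−1.792) = 0.1666.
C = 0.003443 × 0.1666 = 0.000574 kg/m³.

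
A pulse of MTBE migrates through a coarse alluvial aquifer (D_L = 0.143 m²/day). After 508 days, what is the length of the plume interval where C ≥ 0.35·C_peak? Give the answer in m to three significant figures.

The plume is Gaussian with σ = √(2Dt) = √(2 × 0.143 × 508) = 12.05 m.
C/C_peak = exp(−Δx²/(2σ²)) = 0.35 ⇒ Δx = σ·√(−2 ln 0.35) = 12.05 × 1.449 = 17.46 m.
Width = 2Δx = 34.9 m.

34.9 m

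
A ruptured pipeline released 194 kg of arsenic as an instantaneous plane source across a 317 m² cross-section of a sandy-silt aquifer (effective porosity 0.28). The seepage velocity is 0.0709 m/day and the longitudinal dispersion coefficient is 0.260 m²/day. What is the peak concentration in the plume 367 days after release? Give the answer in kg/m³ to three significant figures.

The peak of an instantaneous 1D plume sits at x = vt; there the Gaussian factor is 1 and C_max = M/(n_e·A·√(4πDt)), where n_e·A is the pore area the mass is dissolved in.
√(4πDt) = √(4π × 0.260 × 367) = 34.63 m, so C_max = 194/(0.28 × 317 × 34.63) = 0.0631 kg/m³.

0.0631 kg/m³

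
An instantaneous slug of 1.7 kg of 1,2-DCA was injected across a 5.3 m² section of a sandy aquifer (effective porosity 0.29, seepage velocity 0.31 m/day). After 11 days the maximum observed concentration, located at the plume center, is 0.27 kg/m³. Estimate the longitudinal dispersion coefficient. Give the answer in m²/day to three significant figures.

At the plume center C_max = M/(n_e·A·√(4πDt)), so D = M²/(4πt·(n_e·A·C_max)²).
n_e·A·C_max = 0.29 × 5.3 × 0.27 = 0.4150 kg/m.
D = 1.7²/(4π × 11 × 0.4150²) = 0.121 m²/day.

0.121 m²/day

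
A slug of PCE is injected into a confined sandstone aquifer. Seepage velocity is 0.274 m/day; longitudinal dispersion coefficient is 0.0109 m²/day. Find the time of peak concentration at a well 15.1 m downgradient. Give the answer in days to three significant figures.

55.0 days

For the 1D instantaneous-source solution, setting ∂C/∂t = 0 at fixed x gives v²t² + 2Dt − x² = 0, so t = (√(D² + v²x²) − D)/v².
√(D² + v²x²) = √(0.0109² + 0.274² × 15.1²) = 4.137; v² = 0.075076.
t = (4.137 − 0.0109)/0.075076 = 55.0 days (vs. the pure-advection estimate x/v = 55.1 d).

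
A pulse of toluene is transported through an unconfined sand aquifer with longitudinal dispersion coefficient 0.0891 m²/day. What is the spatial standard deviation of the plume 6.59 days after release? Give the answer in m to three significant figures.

Dispersive spreading gives a Gaussian with σ² = 2Dt; advection only shifts the center.
σ = √(2 × 0.0891 × 6.59) = 1.08 m.

1.08 m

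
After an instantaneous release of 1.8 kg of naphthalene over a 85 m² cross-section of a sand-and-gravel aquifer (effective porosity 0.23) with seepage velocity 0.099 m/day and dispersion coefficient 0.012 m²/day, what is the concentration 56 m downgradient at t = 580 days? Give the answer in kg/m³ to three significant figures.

0.00916 kg/m³

For an instantaneous plane source, C(x,t) = M/(n_e·A·√(4πDt)) · exp(−(x−vt)²/(4Dt)), with n_e·A the pore (flow) area.
Plume center vt = 0.099 × 580 = 57.42 m, so the well at 56 m is 1.42 m upgradient of the peak.
√(4πDt) = 9.352 m, giving peak height M/(n_e·A·√(4πDt)) = 1.8/(0.23 × 85 × 9.352) = 0.009845 kg/m³.
(x−vt)²/(4Dt) = (-1.42)²/(4 × 0.012 × 580) = 0.07243; exp(−0.07243) = 0.9301.
C = 0.009845 × 0.9301 = 0.00916 kg/m³.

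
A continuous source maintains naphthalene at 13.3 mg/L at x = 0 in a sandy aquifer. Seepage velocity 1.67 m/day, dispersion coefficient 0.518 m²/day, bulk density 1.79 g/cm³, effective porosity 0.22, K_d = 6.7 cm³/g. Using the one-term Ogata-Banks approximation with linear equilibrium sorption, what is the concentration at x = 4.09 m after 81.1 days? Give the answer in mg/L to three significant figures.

Retardation factor R = 1 + ρ_b·K_d/n = 1 + 1.79 × 6.7/0.22 = 55.51.
Sorption retards both mechanisms: v_R = v/R = 0.03008 m/day, D_R = D/R = 0.009332 m²/day.
v_R·t = 0.03008 × 81.1 = 2.439488 m; 2√(D_R t) = 1.740 m; argument = (4.09 − 2.439488)/1.740 = 0.9486.
C = C₀ × ½·erfc(0.9486) = 13.3 × 0.08988 = 1.20 mg/L.

1.20 mg/L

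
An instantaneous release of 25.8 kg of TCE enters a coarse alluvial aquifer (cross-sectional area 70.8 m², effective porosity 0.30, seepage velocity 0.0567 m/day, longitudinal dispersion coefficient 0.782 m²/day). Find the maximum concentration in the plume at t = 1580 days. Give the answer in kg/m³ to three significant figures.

0.00975 kg/m³

The peak of an instantaneous 1D plume sits at x = vt; there the Gaussian factor is 1 and C_max = M/(n_e·A·√(4πDt)), where n_e·A is the pore area the mass is dissolved in.
√(4πDt) = √(4π × 0.782 × 1580) = 124.6 m, so C_max = 25.8/(0.30 × 70.8 × 124.6) = 0.00975 kg/m³.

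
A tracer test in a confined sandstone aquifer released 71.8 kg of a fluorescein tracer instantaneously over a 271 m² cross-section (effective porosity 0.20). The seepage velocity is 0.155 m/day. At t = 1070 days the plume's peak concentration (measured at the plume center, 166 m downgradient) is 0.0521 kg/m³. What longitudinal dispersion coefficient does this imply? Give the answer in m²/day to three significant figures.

0.0481 m²/day

At the plume center C_max = M/(n_e·A·√(4πDt)), so D = M²/(4πt·(n_e·A·C_max)²).
n_e·A·C_max = 0.20 × 271 × 0.0521 = 2.824 kg/m.
D = 71.8²/(4π × 1070 × 2.824²) = 0.0481 m²/day.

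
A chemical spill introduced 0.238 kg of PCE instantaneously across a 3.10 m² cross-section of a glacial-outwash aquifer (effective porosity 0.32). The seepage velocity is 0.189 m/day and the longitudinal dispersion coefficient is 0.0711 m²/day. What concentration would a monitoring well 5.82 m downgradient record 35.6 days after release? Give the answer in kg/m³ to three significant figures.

0.0392 kg/m³

For an instantaneous plane source, C(x,t) = M/(n_e·A·√(4πDt)) · exp(−(x−vt)²/(4Dt)), with n_e·A the pore (flow) area.
Plume center vt = 0.189 × 35.6 = 6.7284 m, so the well at 5.82 m is 0.9084 m upgradient of the peak.
√(4πDt) = 5.640 m, giving peak height M/(n_e·A·√(4πDt)) = 0.238/(0.32 × 3.10 × 5.640) = 0.04254 kg/m³.
(x−vt)²/(4Dt) = (-0.9084)²/(4 × 0.0711 × 35.6) = 0.08150; exp(−0.08150) = 0.9217.
C = 0.04254 × 0.9217 = 0.0392 kg/m³.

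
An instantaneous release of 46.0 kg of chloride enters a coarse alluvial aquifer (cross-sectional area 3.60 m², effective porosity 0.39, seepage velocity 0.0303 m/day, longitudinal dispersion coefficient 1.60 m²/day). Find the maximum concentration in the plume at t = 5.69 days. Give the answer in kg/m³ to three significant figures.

3.06 kg/m³

The peak of an instantaneous 1D plume sits at x = vt; there the Gaussian factor is 1 and C_max = M/(n_e·A·√(4πDt)), where n_e·A is the pore area the mass is dissolved in.
√(4πDt) = √(4π × 1.60 × 5.69) = 10.70 m, so C_max = 46.0/(0.39 × 3.60 × 10.70) = 3.06 kg/m³.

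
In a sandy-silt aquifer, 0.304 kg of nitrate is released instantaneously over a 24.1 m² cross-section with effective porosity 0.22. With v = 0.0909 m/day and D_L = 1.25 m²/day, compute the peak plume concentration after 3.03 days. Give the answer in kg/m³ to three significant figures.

0.00831 kg/m³

The peak of an instantaneous 1D plume sits at x = vt; there the Gaussian factor is 1 and C_max = M/(n_e·A·√(4πDt)), where n_e·A is the pore area the mass is dissolved in.
√(4πDt) = √(4π × 1.25 × 3.03) = 6.899 m, so C_max = 0.304/(0.22 × 24.1 × 6.899) = 0.00831 kg/m³.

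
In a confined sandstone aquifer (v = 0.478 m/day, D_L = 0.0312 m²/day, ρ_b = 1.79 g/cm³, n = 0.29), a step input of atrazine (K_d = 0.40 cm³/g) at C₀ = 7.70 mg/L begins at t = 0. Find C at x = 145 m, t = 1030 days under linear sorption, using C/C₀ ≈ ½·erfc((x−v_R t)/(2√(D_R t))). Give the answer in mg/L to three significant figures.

Retardation factor R = 1 + ρ_b·K_d/n = 1 + 1.79 × 0.40/0.29 = 3.469.
Sorption retards both mechanisms: v_R = v/R = 0.1378 m/day, D_R = D/R = 0.008994 m²/day.
v_R·t = 0.1378 × 1030 = 141.934 m; 2√(D_R t) = 6.087 m; argument = (145 − 141.934)/6.087 = 0.5037.
C = C₀ × ½·erfc(0.5037) = 7.70 × 0.2381 = 1.83 mg/L.

1.83 mg/L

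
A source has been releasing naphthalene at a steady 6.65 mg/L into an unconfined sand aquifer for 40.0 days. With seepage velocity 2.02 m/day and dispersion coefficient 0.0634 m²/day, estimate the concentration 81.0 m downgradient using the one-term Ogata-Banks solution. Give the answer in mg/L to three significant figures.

For a continuous step input, C/C₀ ≈ ½·erfc((x−vt)/(2√(Dt))).
vt = 2.02 × 40.0 = 80.8 m and 2√(Dt) = 2√(0.0634 × 40.0) = 3.185 m.
Argument (x−vt)/(2√(Dt)) = (81.0 − 80.8)/3.185 = 0.06279; ½·erfc(0.06279) = 0.4646.
C = 6.65 × 0.4646 = 3.09 mg/L.

3.09 mg/L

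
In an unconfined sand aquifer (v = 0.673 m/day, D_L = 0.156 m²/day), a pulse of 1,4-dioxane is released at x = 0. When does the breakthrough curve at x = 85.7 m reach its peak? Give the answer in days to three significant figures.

127 days

For the 1D instantaneous-source solution, setting ∂C/∂t = 0 at fixed x gives v²t² + 2Dt − x² = 0, so t = (√(D² + v²x²) − D)/v².
√(D² + v²x²) = √(0.156² + 0.673² × 85.7²) = 57.68; v² = 0.452929.
t = (57.68 − 0.156)/0.452929 = 127 days (vs. the pure-advection estimate x/v = 127 d).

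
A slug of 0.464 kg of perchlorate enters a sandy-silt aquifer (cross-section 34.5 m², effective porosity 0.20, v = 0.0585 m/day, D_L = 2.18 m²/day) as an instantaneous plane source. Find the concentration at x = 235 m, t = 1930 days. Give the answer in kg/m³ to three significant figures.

For an instantaneous plane source, C(x,t) = M/(n_e·A·√(4πDt)) · exp(−(x−vt)²/(4Dt)), with n_e·A the pore (flow) area.
Plume center vt = 0.0585 × 1930 = 112.905 m, so the well at 235 m is 122.095 m downgradient of the peak.
√(4πDt) = 229.9 m, giving peak height M/(n_e·A·√(4πDt)) = 0.464/(0.20 × 34.5 × 229.9) = 0.0002925 kg/m³.
(x−vt)²/(4Dt) = (122.095)²/(4 × 2.18 × 1930) = 0.8858; exp(−0.8858) = 0.4124.
C = 0.0002925 × 0.4124 = 0.000121 kg/m³.

0.000121 kg/m³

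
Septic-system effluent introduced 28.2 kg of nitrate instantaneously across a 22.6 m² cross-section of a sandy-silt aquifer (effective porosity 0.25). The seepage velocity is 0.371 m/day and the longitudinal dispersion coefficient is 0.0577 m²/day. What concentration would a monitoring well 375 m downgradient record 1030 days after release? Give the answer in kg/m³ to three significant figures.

For an instantaneous plane source, C(x,t) = M/(n_e·A·√(4πDt)) · exp(−(x−vt)²/(4Dt)), with n_e·A the pore (flow) area.
Plume center vt = 0.371 × 1030 = 382.13 m, so the well at 375 m is 7.13 m upgradient of the peak.
√(4πDt) = 27.33 m, giving peak height M/(n_e·A·√(4πDt)) = 28.2/(0.25 × 22.6 × 27.33) = 0.1826 kg/m³.
(x−vt)²/(4Dt) = (-7.13)²/(4 × 0.0577 × 1030) = 0.2138; exp(−0.2138) = 0.8075.
C = 0.1826 × 0.8075 = 0.147 kg/m³.

0.147 kg/m³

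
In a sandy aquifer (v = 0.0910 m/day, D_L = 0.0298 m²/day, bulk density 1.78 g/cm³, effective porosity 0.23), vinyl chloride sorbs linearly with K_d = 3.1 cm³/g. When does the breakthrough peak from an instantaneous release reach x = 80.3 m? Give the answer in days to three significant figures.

Retardation factor R = 1 + ρ_b·K_d/n = 1 + 1.78 × 3.1/0.23 = 24.99.
Sorption retards both mechanisms: v_R = v/R = 0.003641 m/day, D_R = D/R = 0.001192 m²/day.
Peak time from v_R²t² + 2D_R t − x² = 0: t = (√(D_R² + v_R²x²) − D_R)/v_R².
√(D_R² + v_R²x²) = √(0.001192² + 0.003641² × 80.3²) = 0.2924; v_R² = 1.326e-05.
t = (0.2924 − 0.001192)/1.326e-05 = 22000 days.

22000 days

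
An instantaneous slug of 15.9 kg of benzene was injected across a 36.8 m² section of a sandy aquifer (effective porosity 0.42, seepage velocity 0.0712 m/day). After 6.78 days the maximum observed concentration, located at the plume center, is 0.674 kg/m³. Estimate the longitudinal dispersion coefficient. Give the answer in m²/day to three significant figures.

0.0273 m²/day

At the plume center C_max = M/(n_e·A·√(4πDt)), so D = M²/(4πt·(n_e·A·C_max)²).
n_e·A·C_max = 0.42 × 36.8 × 0.674 = 10.42 kg/m.
D = 15.9²/(4π × 6.78 × 10.42²) = 0.0273 m²/day.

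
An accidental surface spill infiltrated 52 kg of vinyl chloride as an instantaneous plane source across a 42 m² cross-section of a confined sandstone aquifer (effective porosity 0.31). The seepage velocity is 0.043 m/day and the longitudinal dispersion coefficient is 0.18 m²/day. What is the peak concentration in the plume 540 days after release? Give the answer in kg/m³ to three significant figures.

0.114 kg/m³

The peak of an instantaneous 1D plume sits at x = vt; there the Gaussian factor is 1 and C_max = M/(n_e·A·√(4πDt)), where n_e·A is the pore area the mass is dissolved in.
√(4πDt) = √(4π × 0.18 × 540) = 34.95 m, so C_max = 52/(0.31 × 42 × 34.95) = 0.114 kg/m³.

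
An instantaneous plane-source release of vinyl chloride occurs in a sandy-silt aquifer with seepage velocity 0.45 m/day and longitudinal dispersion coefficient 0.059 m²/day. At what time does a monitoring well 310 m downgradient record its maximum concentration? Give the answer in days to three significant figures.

For the 1D instantaneous-source solution, setting ∂C/∂t = 0 at fixed x gives v²t² + 2Dt − x² = 0, so t = (√(D² + v²x²) − D)/v².
√(D² + v²x²) = √(0.059² + 0.45² × 310²) = 139.5; v² = 0.2025.
t = (139.5 − 0.059)/0.2025 = 689 days (vs. the pure-advection estimate x/v = 689 d).

689 days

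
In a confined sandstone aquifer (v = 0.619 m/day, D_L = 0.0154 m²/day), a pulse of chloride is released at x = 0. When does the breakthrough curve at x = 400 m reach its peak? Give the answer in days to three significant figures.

646 days

For the 1D instantaneous-source solution, setting ∂C/∂t = 0 at fixed x gives v²t² + 2Dt − x² = 0, so t = (√(D² + v²x²) − D)/v².
√(D² + v²x²) = √(0.0154² + 0.619² × 400²) = 247.6; v² = 0.383161.
t = (247.6 − 0.0154)/0.383161 = 646 days (vs. the pure-advection estimate x/v = 646 d).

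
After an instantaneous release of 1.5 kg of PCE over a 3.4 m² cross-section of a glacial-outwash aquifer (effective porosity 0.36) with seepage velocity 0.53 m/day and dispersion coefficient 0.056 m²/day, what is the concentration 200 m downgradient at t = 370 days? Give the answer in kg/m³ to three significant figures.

0.0632 kg/m³

For an instantaneous plane source, C(x,t) = M/(n_e·A·√(4πDt)) · exp(−(x−vt)²/(4Dt)), with n_e·A the pore (flow) area.
Plume center vt = 0.53 × 370 = 196.1 m, so the well at 200 m is 3.9 m downgradient of the peak.
√(4πDt) = 16.14 m, giving peak height M/(n_e·A·√(4πDt)) = 1.5/(0.36 × 3.4 × 16.14) = 0.07593 kg/m³.
(x−vt)²/(4Dt) = (3.9)²/(4 × 0.056 × 370) = 0.1835; exp(−0.1835) = 0.8324.
C = 0.07593 × 0.8324 = 0.0632 kg/m³.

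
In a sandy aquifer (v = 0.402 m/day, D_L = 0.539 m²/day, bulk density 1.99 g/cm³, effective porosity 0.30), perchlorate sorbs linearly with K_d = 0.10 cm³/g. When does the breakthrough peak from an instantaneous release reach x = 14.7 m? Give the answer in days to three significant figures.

Retardation factor R = 1 + ρ_b·K_d/n = 1 + 1.99 × 0.10/0.30 = 1.663.
Sorption retards both mechanisms: v_R = v/R = 0.2417 m/day, D_R = D/R = 0.3241 m²/day.
Peak time from v_R²t² + 2D_R t − x² = 0: t = (√(D_R² + v_R²x²) − D_R)/v_R².
√(D_R² + v_R²x²) = √(0.3241² + 0.2417² × 14.7²) = 3.568; v_R² = 0.05842.
t = (3.568 − 0.3241)/0.05842 = 55.5 days.

55.5 days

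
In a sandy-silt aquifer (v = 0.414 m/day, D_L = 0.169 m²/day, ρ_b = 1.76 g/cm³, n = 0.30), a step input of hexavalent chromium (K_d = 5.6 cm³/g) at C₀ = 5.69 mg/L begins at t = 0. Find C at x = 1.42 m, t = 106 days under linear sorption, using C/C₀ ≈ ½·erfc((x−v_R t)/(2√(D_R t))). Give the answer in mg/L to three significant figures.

Retardation factor R = 1 + ρ_b·K_d/n = 1 + 1.76 × 5.6/0.30 = 33.85.
Sorption retards both mechanisms: v_R = v/R = 0.01223 m/day, D_R = D/R = 0.004993 m²/day.
v_R·t = 0.01223 × 106 = 1.29638 m; 2√(D_R t) = 1.455 m; argument = (1.42 − 1.29638)/1.455 = 0.08496.
C = C₀ × ½·erfc(0.08496) = 5.69 × 0.4522 = 2.57 mg/L.

2.57 mg/L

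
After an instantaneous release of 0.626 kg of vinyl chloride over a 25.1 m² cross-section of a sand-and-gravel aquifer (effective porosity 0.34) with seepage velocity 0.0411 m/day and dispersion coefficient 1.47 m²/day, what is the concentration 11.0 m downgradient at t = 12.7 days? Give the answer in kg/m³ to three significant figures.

For an instantaneous plane source, C(x,t) = M/(n_e·A·√(4πDt)) · exp(−(x−vt)²/(4Dt)), with n_e·A the pore (flow) area.
Plume center vt = 0.0411 × 12.7 = 0.52197 m, so the well at 11.0 m is 10.47803 m downgradient of the peak.
√(4πDt) = 15.32 m, giving peak height M/(n_e·A·√(4πDt)) = 0.626/(0.34 × 25.1 × 15.32) = 0.004788 kg/m³.
(x−vt)²/(4Dt) = (10.47803)²/(4 × 1.47 × 12.7) = 1.470; exp(−1.470) = 0.2299.
C = 0.004788 × 0.2299 = 0.00110 kg/m³.

0.00110 kg/m³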